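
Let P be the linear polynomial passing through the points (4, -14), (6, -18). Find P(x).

P(x) = -2x - 6

Write P(x) = ax + b. Substituting each data point gives a linear system:
  4a + b = -14
  6a + b = -18
Solving the system yields a = -2, b = -6.
So P(x) = -2x - 6.
Check: P(6) = -18. ✓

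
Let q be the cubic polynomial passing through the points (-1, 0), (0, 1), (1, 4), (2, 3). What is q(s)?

q(s) = -s^3 + s^2 + 3s + 1

Write q(s) = as^3 + bs^2 + cs + d. Substituting each data point gives a linear system:
  -a + b - c + d = 0
  d = 1
  a + b + c + d = 4
  8a + 4b + 2c + d = 3
Solving the system yields a = -1, b = 1, c = 3, d = 1.
So q(s) = -s³ + s² + 3s + 1.
Check: q(1) = 4. ✓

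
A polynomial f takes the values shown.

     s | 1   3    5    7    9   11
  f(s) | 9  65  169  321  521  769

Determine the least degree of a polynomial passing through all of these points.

2

Forward differences of the values at s = 1, 3, 5, 7, 9, 11:
  f  : 9  65  169  321  521  769
  Δ  : 56  104  152  200  248
  Δ^2: 48  48  48  48
  Δ^3: 0  0  0
  Δ^4: 0  0
  Δ^5: 0
The second differences are constant (48) and nonzero, while all higher differences vanish, so the minimal degree is 2.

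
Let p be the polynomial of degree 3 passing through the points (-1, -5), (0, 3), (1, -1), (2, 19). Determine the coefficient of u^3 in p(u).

Write p(u) = au^3 + bu^2 + cu + d. Substituting each data point gives a linear system:
  -a + b - c + d = -5
  d = 3
  a + b + c + d = -1
  8a + 4b + 2c + d = 19
Solving the system yields a = 6, b = -6, c = -4, d = 3.
So p(u) = 6u^3 - 6u^2 - 4u + 3.
The leading coefficient is 6.

6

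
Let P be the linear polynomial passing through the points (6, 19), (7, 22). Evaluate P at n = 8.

Write P(n) = an + b. Substituting each data point gives a linear system:
  6a + b = 19
  7a + b = 22
Solving the system yields a = 3, b = 1.
So P(n) = 3n + 1.
Then P(8) = 25.

25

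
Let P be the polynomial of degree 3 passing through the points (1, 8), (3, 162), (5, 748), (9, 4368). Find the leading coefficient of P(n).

6

Write P(n) = an^3 + bn^2 + cn + d. Substituting each data point gives a linear system:
  a + b + c + d = 8
  27a + 9b + 3c + d = 162
  125a + 25b + 5c + d = 748
  729a + 81b + 9c + d = 4368
Solving the system yields a = 6, b = 0, c = -1, d = 3.
So P(n) = 6n^3 - n + 3.
The leading coefficient is 6.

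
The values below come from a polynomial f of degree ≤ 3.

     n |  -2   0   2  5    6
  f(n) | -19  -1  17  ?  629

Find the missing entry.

The 4 known points determine the degree-3 polynomial uniquely.
Write f(n) = an^3 + bn^2 + cn + d. Substituting each data point gives a linear system:
  -8a + 4b - 2c + d = -19
  d = -1
  8a + 4b + 2c + d = 17
  216a + 36b + 6c + d = 629
Solving the system yields a = 3, b = 0, c = -3, d = -1.
So f(n) = 3n^3 - 3n - 1.
Then f(5) = 359.

359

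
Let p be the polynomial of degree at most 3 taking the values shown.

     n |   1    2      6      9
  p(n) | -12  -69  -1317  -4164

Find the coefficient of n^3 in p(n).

-5

Write p(n) = an^3 + bn^2 + cn + d. Substituting each data point gives a linear system:
  a + b + c + d = -12
  8a + 4b + 2c + d = -69
  216a + 36b + 6c + d = -1317
  729a + 81b + 9c + d = -4164
Solving the system yields a = -5, b = -6, c = -4, d = 3.
So p(n) = -5n³ - 6n² - 4n + 3.
The leading coefficient is -5.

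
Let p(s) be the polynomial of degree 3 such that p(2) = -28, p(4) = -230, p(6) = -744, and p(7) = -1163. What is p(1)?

Using the Lagrange interpolation formula with nodes 2, 4, 6, 7:
  L_0(s) = (s - 4)(s - 6)(s - 7) / -40
  L_1(s) = (s - 2)(s - 6)(s - 7) / 12
  L_2(s) = (s - 2)(s - 4)(s - 7) / -8
  L_3(s) = (s - 2)(s - 4)(s - 6) / 15
Then p(s) = -28·L_0(s) - 230·L_1(s) - 744·L_2(s) - 1163·L_3(s).
Expanding and collecting terms gives p(s) = -3s³ - 3s² + s + 6.
Evaluating at s = 1: p(1) = 1.

1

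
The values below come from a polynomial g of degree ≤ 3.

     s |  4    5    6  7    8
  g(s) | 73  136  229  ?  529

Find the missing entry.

358

The 4 known points determine the degree-3 polynomial uniquely.
Write g(s) = as^3 + bs^2 + cs + d. Substituting each data point gives a linear system:
  64a + 16b + 4c + d = 73
  125a + 25b + 5c + d = 136
  216a + 36b + 6c + d = 229
  512a + 64b + 8c + d = 529
Solving the system yields a = 1, b = 0, c = 2, d = 1.
So g(s) = s^3 + 2s + 1.
Then g(7) = 358.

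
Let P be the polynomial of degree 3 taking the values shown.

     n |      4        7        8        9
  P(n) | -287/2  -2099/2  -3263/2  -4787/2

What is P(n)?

P(n) = -4n^3 + 6n^2 + 4n + 1/2

Using the Lagrange interpolation formula with nodes 4, 7, 8, 9:
  L_0(n) = (n - 7)(n - 8)(n - 9) / -60
  L_1(n) = (n - 4)(n - 8)(n - 9) / 6
  L_2(n) = (n - 4)(n - 7)(n - 9) / -4
  L_3(n) = (n - 4)(n - 7)(n - 8) / 10
Then P(n) = -287/2·L_0(n) - 2099/2·L_1(n) - 3263/2·L_2(n) - 4787/2·L_3(n).
Expanding and collecting terms gives P(n) = -4n^3 + 6n^2 + 4n + 1/2.
Check: P(4) = -287/2. ✓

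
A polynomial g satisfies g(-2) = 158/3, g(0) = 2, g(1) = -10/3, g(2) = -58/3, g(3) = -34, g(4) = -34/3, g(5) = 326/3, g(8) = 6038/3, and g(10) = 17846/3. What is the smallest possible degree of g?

4

Divided differences on the nodes -2, 0, 1, 2, 3, 4, 5, 8, 10:
  order 0: 158/3  2  -10/3  -58/3  -34  -34/3  326/3  6038/3  17846/3
  order 1: -76/3  -16/3  -16  -44/3  68/3  120  1904/3  1968
  order 2: 20/3  -16/3  2/3  56/3  146/3  386/3  800/3
  order 3: -3  2  6  10  16  23
  order 4: 1  1  1  1  1
  order 5: 0  0  0  0
  order 6: 0  0  0
  order 7: 0  0
  order 8: 0
The order-4 divided differences are all 1 (nonzero) and every higher order vanishes, so the data lies on a polynomial of degree exactly 4.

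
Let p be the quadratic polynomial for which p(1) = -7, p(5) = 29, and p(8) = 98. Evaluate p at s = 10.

Write p(s) = as^2 + bs + c. Substituting each data point gives a linear system:
  a + b + c = -7
  25a + 5b + c = 29
  64a + 8b + c = 98
Solving the system yields a = 2, b = -3, c = -6.
So p(s) = 2s^2 - 3s - 6.
Then p(10) = 164.

164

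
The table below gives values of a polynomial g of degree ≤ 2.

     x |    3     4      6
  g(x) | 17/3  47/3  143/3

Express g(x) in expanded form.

g(x) = 2x^2 - 4x - 1/3

Using the Lagrange interpolation formula with nodes 3, 4, 6:
  L_0(x) = (x - 4)(x - 6) / 3
  L_1(x) = (x - 3)(x - 6) / -2
  L_2(x) = (x - 3)(x - 4) / 6
Then g(x) = 17/3·L_0(x) + 47/3·L_1(x) + 143/3·L_2(x).
Expanding and collecting terms gives g(x) = 2x^2 - 4x - 1/3.
Check: g(4) = 47/3. ✓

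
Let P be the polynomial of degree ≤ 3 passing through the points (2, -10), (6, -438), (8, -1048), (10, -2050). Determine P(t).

P(t) = -2t^3 - t^2 + 5t

Using the Lagrange interpolation formula with nodes 2, 6, 8, 10:
  L_0(t) = (t - 6)(t - 8)(t - 10) / -192
  L_1(t) = (t - 2)(t - 8)(t - 10) / 32
  L_2(t) = (t - 2)(t - 6)(t - 10) / -24
  L_3(t) = (t - 2)(t - 6)(t - 8) / 64
Then P(t) = -10·L_0(t) - 438·L_1(t) - 1048·L_2(t) - 2050·L_3(t).
Expanding and collecting terms gives P(t) = -2t^3 - t^2 + 5t.
Check: P(10) = -2050. ✓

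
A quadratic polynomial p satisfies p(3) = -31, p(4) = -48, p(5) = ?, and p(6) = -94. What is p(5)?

-69

The 3 known points determine the degree-2 polynomial uniquely.
Write p(s) = as^2 + bs + c. Substituting each data point gives a linear system:
  9a + 3b + c = -31
  16a + 4b + c = -48
  36a + 6b + c = -94
Solving the system yields a = -2, b = -3, c = -4.
So p(s) = -2s^2 - 3s - 4.
Then p(5) = -69.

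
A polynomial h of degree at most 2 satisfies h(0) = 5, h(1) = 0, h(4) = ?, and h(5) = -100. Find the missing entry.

-63

The 3 known points determine the degree-2 polynomial uniquely.
Write h(s) = as^2 + bs + c. Substituting each data point gives a linear system:
  c = 5
  a + b + c = 0
  25a + 5b + c = -100
Solving the system yields a = -4, b = -1, c = 5.
So h(s) = -4s² - s + 5.
Then h(4) = -63.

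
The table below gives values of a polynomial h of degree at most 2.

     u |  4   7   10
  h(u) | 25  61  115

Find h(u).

Write h(u) = au^2 + bu + c. Substituting each data point gives a linear system:
  16a + 4b + c = 25
  49a + 7b + c = 61
  100a + 10b + c = 115
Solving the system yields a = 1, b = 1, c = 5.
So h(u) = u^2 + u + 5.
Check: h(10) = 115. ✓

h(u) = u^2 + u + 5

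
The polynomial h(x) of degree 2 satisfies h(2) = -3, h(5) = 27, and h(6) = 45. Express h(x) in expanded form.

h(x) = 2x^2 - 4x - 3

Using the Lagrange interpolation formula with nodes 2, 5, 6:
  L_0(x) = (x - 5)(x - 6) / 12
  L_1(x) = (x - 2)(x - 6) / -3
  L_2(x) = (x - 2)(x - 5) / 4
Then h(x) = -3·L_0(x) + 27·L_1(x) + 45·L_2(x).
Expanding and collecting terms gives h(x) = 2x^2 - 4x - 3.
Check: h(5) = 27. ✓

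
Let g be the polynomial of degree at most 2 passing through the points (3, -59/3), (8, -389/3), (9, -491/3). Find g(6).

Using the Lagrange interpolation formula with nodes 3, 8, 9:
  L_0(s) = (s - 8)(s - 9) / 30
  L_1(s) = (s - 3)(s - 9) / -5
  L_2(s) = (s - 3)(s - 8) / 6
Then g(s) = -59/3·L_0(s) - 389/3·L_1(s) - 491/3·L_2(s).
Expanding and collecting terms gives g(s) = -2s^2 - 5/3.
Evaluating at s = 6: g(6) = -221/3.

-221/3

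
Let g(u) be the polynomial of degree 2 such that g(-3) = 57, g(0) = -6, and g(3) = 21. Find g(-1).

Write g(u) = au^2 + bu + c. Substituting each data point gives a linear system:
  9a - 3b + c = 57
  c = -6
  9a + 3b + c = 21
Solving the system yields a = 5, b = -6, c = -6.
So g(u) = 5u^2 - 6u - 6.
Then g(-1) = 5.

5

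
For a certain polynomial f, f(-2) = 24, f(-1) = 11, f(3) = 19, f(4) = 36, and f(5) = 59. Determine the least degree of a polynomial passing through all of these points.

2

Divided differences on the nodes -2, -1, 3, 4, 5:
  order 0: 24  11  19  36  59
  order 1: -13  2  17  23
  order 2: 3  3  3
  order 3: 0  0
  order 4: 0
The order-2 divided differences are all 3 (nonzero) and every higher order vanishes, so the data lies on a polynomial of degree exactly 2.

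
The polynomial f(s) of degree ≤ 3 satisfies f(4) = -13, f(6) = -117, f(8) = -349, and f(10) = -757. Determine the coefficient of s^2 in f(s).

2

Write f(s) = as^3 + bs^2 + cs + d. Substituting each data point gives a linear system:
  64a + 16b + 4c + d = -13
  216a + 36b + 6c + d = -117
  512a + 64b + 8c + d = -349
  1000a + 100b + 10c + d = -757
Solving the system yields a = -1, b = 2, c = 4, d = 3.
So f(s) = -s³ + 2s² + 4s + 3.
The coefficient of s^2 is 2.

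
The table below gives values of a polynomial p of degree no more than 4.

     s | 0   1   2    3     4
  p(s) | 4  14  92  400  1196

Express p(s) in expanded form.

p(s) = 4s^4 + 3s^3 - 3s^2 + 6s + 4

Write p(s) = as^4 + bs^3 + cs^2 + ds + e. Substituting each data point gives a linear system:
  e = 4
  a + b + c + d + e = 14
  16a + 8b + 4c + 2d + e = 92
  81a + 27b + 9c + 3d + e = 400
  256a + 64b + 16c + 4d + e = 1196
Solving the system yields a = 4, b = 3, c = -3, d = 6, e = 4.
So p(s) = 4s⁴ + 3s³ - 3s² + 6s + 4.
Check: p(2) = 92. ✓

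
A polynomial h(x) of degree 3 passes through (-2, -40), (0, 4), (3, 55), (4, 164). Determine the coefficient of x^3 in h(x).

4

Write h(x) = ax^3 + bx^2 + cx + d. Substituting each data point gives a linear system:
  -8a + 4b - 2c + d = -40
  d = 4
  27a + 9b + 3c + d = 55
  64a + 16b + 4c + d = 164
Solving the system yields a = 4, b = -5, c = -4, d = 4.
So h(x) = 4x^3 - 5x^2 - 4x + 4.
The leading coefficient is 4.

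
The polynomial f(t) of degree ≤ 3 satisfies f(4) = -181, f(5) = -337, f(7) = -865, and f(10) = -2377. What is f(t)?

f(t) = -2t^3 - 4t^2 + 2t + 3

Using the Lagrange interpolation formula with nodes 4, 5, 7, 10:
  L_0(t) = (t - 5)(t - 7)(t - 10) / -18
  L_1(t) = (t - 4)(t - 7)(t - 10) / 10
  L_2(t) = (t - 4)(t - 5)(t - 10) / -18
  L_3(t) = (t - 4)(t - 5)(t - 7) / 90
Then f(t) = -181·L_0(t) - 337·L_1(t) - 865·L_2(t) - 2377·L_3(t).
Expanding and collecting terms gives f(t) = -2t^3 - 4t^2 + 2t + 3.
Check: f(10) = -2377. ✓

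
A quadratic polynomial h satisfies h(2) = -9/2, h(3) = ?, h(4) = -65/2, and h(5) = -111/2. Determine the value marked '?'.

On equispaced nodes a degree-2 polynomial has vanishing third forward difference, so
  - h(2) + 3·h(3) - 3·h(4) + h(5) = 0.
Substituting the known values and solving for h(3):
  3·h(3) = -93/2
  h(3) = -31/2.

-31/2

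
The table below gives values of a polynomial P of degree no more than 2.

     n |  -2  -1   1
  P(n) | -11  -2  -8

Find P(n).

P(n) = -4n^2 - 3n - 1

Using the Lagrange interpolation formula with nodes -2, -1, 1:
  L_0(n) = (n + 1)(n - 1) / 3
  L_1(n) = (n + 2)(n - 1) / -2
  L_2(n) = (n + 2)(n + 1) / 6
Then P(n) = -11·L_0(n) - 2·L_1(n) - 8·L_2(n).
Expanding and collecting terms gives P(n) = -4n^2 - 3n - 1.
Check: P(1) = -8. ✓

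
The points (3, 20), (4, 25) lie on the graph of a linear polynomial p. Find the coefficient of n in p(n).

Write p(n) = an + b. Substituting each data point gives a linear system:
  3a + b = 20
  4a + b = 25
Solving the system yields a = 5, b = 5.
So p(n) = 5n + 5.
The leading coefficient is 5.

5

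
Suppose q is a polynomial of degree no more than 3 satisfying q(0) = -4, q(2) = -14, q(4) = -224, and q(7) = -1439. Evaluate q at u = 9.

-3199

Write q(u) = au^3 + bu^2 + cu + d. Substituting each data point gives a linear system:
  d = -4
  8a + 4b + 2c + d = -14
  64a + 16b + 4c + d = -224
  343a + 49b + 7c + d = -1439
Solving the system yields a = -5, b = 5, c = 5, d = -4.
So q(u) = -5u³ + 5u² + 5u - 4.
Then q(9) = -3199.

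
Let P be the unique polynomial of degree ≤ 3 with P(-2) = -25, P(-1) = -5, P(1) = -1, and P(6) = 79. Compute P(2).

-5

Write P(x) = ax^3 + bx^2 + cx + d. Substituting each data point gives a linear system:
  -8a + 4b - 2c + d = -25
  -a + b - c + d = -5
  a + b + c + d = -1
  216a + 36b + 6c + d = 79
Solving the system yields a = 1, b = -4, c = 1, d = 1.
So P(x) = x³ - 4x² + x + 1.
Then P(2) = -5.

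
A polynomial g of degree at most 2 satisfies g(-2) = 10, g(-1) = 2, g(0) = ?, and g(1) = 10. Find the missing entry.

On equispaced nodes a degree-2 polynomial has vanishing third forward difference, so
  - g(-2) + 3·g(-1) - 3·g(0) + g(1) = 0.
Substituting the known values and solving for g(0):
  -3·g(0) = -6
  g(0) = 2.

2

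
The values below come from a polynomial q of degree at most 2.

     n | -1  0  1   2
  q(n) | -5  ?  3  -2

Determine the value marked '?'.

2

The 3 known points determine the degree-2 polynomial uniquely.
Write q(n) = an^2 + bn + c. Substituting each data point gives a linear system:
  a - b + c = -5
  a + b + c = 3
  4a + 2b + c = -2
Solving the system yields a = -3, b = 4, c = 2.
So q(n) = -3n² + 4n + 2.
Then q(0) = 2.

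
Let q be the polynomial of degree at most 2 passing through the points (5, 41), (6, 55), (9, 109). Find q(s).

q(s) = s^2 + 3s + 1

Using the Lagrange interpolation formula with nodes 5, 6, 9:
  L_0(s) = (s - 6)(s - 9) / 4
  L_1(s) = (s - 5)(s - 9) / -3
  L_2(s) = (s - 5)(s - 6) / 12
Then q(s) = 41·L_0(s) + 55·L_1(s) + 109·L_2(s).
Expanding and collecting terms gives q(s) = s^2 + 3s + 1.
Check: q(5) = 41. ✓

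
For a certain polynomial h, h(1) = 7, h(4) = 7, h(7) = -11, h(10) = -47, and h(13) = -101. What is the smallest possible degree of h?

2

Forward differences of the values at n = 1, 4, 7, 10, 13:
  h  : 7  7  -11  -47  -101
  Δ  : 0  -18  -36  -54
  Δ^2: -18  -18  -18
  Δ^3: 0  0
  Δ^4: 0
The second differences are constant (-18) and nonzero, while all higher differences vanish, so the minimal degree is 2.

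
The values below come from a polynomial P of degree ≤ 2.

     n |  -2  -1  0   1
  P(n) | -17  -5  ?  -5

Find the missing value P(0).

On equispaced nodes a degree-2 polynomial has vanishing third forward difference, so
  - P(-2) + 3·P(-1) - 3·P(0) + P(1) = 0.
Substituting the known values and solving for P(0):
  -3·P(0) = 3
  P(0) = -1.

-1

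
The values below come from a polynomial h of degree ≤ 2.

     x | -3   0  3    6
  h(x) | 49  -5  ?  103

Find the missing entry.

13

On equispaced nodes a degree-2 polynomial has vanishing third forward difference, so
  - h(-3) + 3·h(0) - 3·h(3) + h(6) = 0.
Substituting the known values and solving for h(3):
  -3·h(3) = -39
  h(3) = 13.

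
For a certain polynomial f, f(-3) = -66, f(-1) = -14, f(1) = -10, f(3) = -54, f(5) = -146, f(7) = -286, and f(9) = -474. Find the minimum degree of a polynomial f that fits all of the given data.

Forward differences of the values at t = -3, -1, 1, 3, 5, 7, 9:
  f  : -66  -14  -10  -54  -146  -286  -474
  Δ  : 52  4  -44  -92  -140  -188
  Δ^2: -48  -48  -48  -48  -48
  Δ^3: 0  0  0  0
  Δ^4: 0  0  0
  Δ^5: 0  0
  Δ^6: 0
The second differences are constant (-48) and nonzero, while all higher differences vanish, so the minimal degree is 2.

2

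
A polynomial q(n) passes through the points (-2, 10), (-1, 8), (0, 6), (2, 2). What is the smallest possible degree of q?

Divided differences on the nodes -2, -1, 0, 2:
  order 0: 10  8  6  2
  order 1: -2  -2  -2
  order 2: 0  0
  order 3: 0
The order-1 divided differences are all -2 (nonzero) and every higher order vanishes, so the data lies on a polynomial of degree exactly 1.

1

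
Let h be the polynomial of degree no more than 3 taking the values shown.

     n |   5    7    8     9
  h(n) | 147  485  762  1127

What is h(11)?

Write h(n) = an^3 + bn^2 + cn + d. Substituting each data point gives a linear system:
  125a + 25b + 5c + d = 147
  343a + 49b + 7c + d = 485
  512a + 64b + 8c + d = 762
  729a + 81b + 9c + d = 1127
Solving the system yields a = 2, b = -4, c = -1, d = 2.
So h(n) = 2n^3 - 4n^2 - n + 2.
Then h(11) = 2169.

2169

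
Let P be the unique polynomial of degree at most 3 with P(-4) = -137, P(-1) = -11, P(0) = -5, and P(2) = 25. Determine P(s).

Write P(s) = as^3 + bs^2 + cs + d. Substituting each data point gives a linear system:
  -64a + 16b - 4c + d = -137
  -a + b - c + d = -11
  d = -5
  8a + 4b + 2c + d = 25
Solving the system yields a = 2, b = 1, c = 5, d = -5.
So P(s) = 2s^3 + s^2 + 5s - 5.
Check: P(-1) = -11. ✓

P(s) = 2s^3 + s^2 + 5s - 5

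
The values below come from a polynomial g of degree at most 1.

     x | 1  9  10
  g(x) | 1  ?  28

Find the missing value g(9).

The 2 known points determine the degree-1 polynomial uniquely.
Write g(x) = ax + b. Substituting each data point gives a linear system:
  a + b = 1
  10a + b = 28
Solving the system yields a = 3, b = -2.
So g(x) = 3x - 2.
Then g(9) = 25.

25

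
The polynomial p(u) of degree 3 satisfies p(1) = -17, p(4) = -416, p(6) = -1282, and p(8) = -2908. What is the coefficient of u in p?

-3

Write p(u) = au^3 + bu^2 + cu + d. Substituting each data point gives a linear system:
  a + b + c + d = -17
  64a + 16b + 4c + d = -416
  216a + 36b + 6c + d = -1282
  512a + 64b + 8c + d = -2908
Solving the system yields a = -5, b = -5, c = -3, d = -4.
So p(u) = -5u^3 - 5u^2 - 3u - 4.
The coefficient of u is -3.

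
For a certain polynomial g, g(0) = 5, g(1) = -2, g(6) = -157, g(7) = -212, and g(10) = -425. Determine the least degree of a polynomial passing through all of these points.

2

Divided differences on the nodes 0, 1, 6, 7, 10:
  order 0: 5  -2  -157  -212  -425
  order 1: -7  -31  -55  -71
  order 2: -4  -4  -4
  order 3: 0  0
  order 4: 0
The order-2 divided differences are all -4 (nonzero) and every higher order vanishes, so the data lies on a polynomial of degree exactly 2.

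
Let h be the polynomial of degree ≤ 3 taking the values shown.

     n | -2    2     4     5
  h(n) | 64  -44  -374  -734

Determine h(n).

Using the Lagrange interpolation formula with nodes -2, 2, 4, 5:
  L_0(n) = (n - 2)(n - 4)(n - 5) / -168
  L_1(n) = (n + 2)(n - 4)(n - 5) / 24
  L_2(n) = (n + 2)(n - 2)(n - 5) / -12
  L_3(n) = (n + 2)(n - 2)(n - 4) / 21
Then h(n) = 64·L_0(n) - 44·L_1(n) - 374·L_2(n) - 734·L_3(n).
Expanding and collecting terms gives h(n) = -6n^3 + n^2 - 3n + 6.
Check: h(2) = -44. ✓

h(n) = -6n^3 + n^2 - 3n + 6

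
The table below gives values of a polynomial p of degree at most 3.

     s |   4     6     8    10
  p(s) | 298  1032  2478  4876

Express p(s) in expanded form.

Using the Lagrange interpolation formula with nodes 4, 6, 8, 10:
  L_0(s) = (s - 6)(s - 8)(s - 10) / -48
  L_1(s) = (s - 4)(s - 8)(s - 10) / 16
  L_2(s) = (s - 4)(s - 6)(s - 10) / -16
  L_3(s) = (s - 4)(s - 6)(s - 8) / 48
Then p(s) = 298·L_0(s) + 1032·L_1(s) + 2478·L_2(s) + 4876·L_3(s).
Expanding and collecting terms gives p(s) = 5s³ - s² - 3s + 6.
Check: p(4) = 298. ✓

p(s) = 5s^3 - s^2 - 3s + 6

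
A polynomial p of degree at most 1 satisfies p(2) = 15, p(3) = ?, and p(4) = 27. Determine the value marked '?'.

21

The 2 known points determine the degree-1 polynomial uniquely.
Write p(s) = as + b. Substituting each data point gives a linear system:
  2a + b = 15
  4a + b = 27
Solving the system yields a = 6, b = 3.
So p(s) = 6s + 3.
Then p(3) = 21.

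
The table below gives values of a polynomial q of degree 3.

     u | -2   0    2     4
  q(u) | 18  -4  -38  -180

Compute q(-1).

Using the Lagrange interpolation formula with nodes -2, 0, 2, 4:
  L_0(u) = u(u - 2)(u - 4) / -48
  L_1(u) = (u + 2)(u - 2)(u - 4) / 16
  L_2(u) = (u + 2)u(u - 4) / -16
  L_3(u) = (u + 2)u(u - 2) / 48
Then q(u) = 18·L_0(u) - 4·L_1(u) - 38·L_2(u) - 180·L_3(u).
Expanding and collecting terms gives q(u) = -2u³ - (3/2)u² - 6u - 4.
Evaluating at u = -1: q(-1) = 5/2.

5/2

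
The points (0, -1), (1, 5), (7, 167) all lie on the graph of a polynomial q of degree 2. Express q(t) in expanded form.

Write q(t) = at^2 + bt + c. Substituting each data point gives a linear system:
  c = -1
  a + b + c = 5
  49a + 7b + c = 167
Solving the system yields a = 3, b = 3, c = -1.
So q(t) = 3t² + 3t - 1.
Check: q(7) = 167. ✓

q(t) = 3t^2 + 3t - 1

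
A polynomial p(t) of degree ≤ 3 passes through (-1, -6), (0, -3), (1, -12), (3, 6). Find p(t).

p(t) = 3t^3 - 6t^2 - 6t - 3

Write p(t) = at^3 + bt^2 + ct + d. Substituting each data point gives a linear system:
  -a + b - c + d = -6
  d = -3
  a + b + c + d = -12
  27a + 9b + 3c + d = 6
Solving the system yields a = 3, b = -6, c = -6, d = -3.
So p(t) = 3t^3 - 6t^2 - 6t - 3.
Check: p(1) = -12. ✓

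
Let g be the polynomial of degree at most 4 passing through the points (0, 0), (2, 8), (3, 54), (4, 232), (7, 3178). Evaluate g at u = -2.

Write g(u) = au^4 + bu^3 + cu^2 + du + e. Substituting each data point gives a linear system:
  e = 0
  16a + 8b + 4c + 2d + e = 8
  81a + 27b + 9c + 3d + e = 54
  256a + 64b + 16c + 4d + e = 232
  2401a + 343b + 49c + 7d + e = 3178
Solving the system yields a = 2, b = -5, c = 1, d = 6, e = 0.
So g(u) = 2u^4 - 5u^3 + u^2 + 6u.
Then g(-2) = 64.

64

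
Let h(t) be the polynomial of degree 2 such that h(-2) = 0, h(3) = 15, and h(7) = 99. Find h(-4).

22

Write h(t) = at^2 + bt + c. Substituting each data point gives a linear system:
  4a - 2b + c = 0
  9a + 3b + c = 15
  49a + 7b + c = 99
Solving the system yields a = 2, b = 1, c = -6.
So h(t) = 2t^2 + t - 6.
Then h(-4) = 22.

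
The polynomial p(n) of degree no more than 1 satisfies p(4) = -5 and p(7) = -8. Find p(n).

Using the Lagrange interpolation formula with nodes 4, 7:
  L_0(n) = (n - 7) / -3
  L_1(n) = (n - 4) / 3
Then p(n) = -5·L_0(n) - 8·L_1(n).
Expanding and collecting terms gives p(n) = -n - 1.
Check: p(4) = -5. ✓

p(n) = -n - 1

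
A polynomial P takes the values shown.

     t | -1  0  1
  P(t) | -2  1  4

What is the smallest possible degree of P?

1

Divided differences on the nodes -1, 0, 1:
  order 0: -2  1  4
  order 1: 3  3
  order 2: 0
The order-1 divided differences are all 3 (nonzero) and every higher order vanishes, so the data lies on a polynomial of degree exactly 1.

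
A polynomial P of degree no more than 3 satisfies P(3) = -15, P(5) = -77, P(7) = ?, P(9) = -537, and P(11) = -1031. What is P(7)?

-235

The 4 known points determine the degree-3 polynomial uniquely.
Write P(t) = at^3 + bt^2 + ct + d. Substituting each data point gives a linear system:
  27a + 9b + 3c + d = -15
  125a + 25b + 5c + d = -77
  729a + 81b + 9c + d = -537
  1331a + 121b + 11c + d = -1031
Solving the system yields a = -1, b = 3, c = -6, d = 3.
So P(t) = -t^3 + 3t^2 - 6t + 3.
Then P(7) = -235.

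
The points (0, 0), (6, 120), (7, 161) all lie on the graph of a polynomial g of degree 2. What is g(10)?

Using the Lagrange interpolation formula with nodes 0, 6, 7:
  L_0(u) = (u - 6)(u - 7) / 42
  L_1(u) = u(u - 7) / -6
  L_2(u) = u(u - 6) / 7
Then g(u) = 0·L_0(u) + 120·L_1(u) + 161·L_2(u).
Expanding and collecting terms gives g(u) = 3u^2 + 2u.
Evaluating at u = 10: g(10) = 320.

320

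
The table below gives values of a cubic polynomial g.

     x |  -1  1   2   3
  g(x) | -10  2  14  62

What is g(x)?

g(x) = 4x^3 - 6x^2 + 2x + 2

Write g(x) = ax^3 + bx^2 + cx + d. Substituting each data point gives a linear system:
  -a + b - c + d = -10
  a + b + c + d = 2
  8a + 4b + 2c + d = 14
  27a + 9b + 3c + d = 62
Solving the system yields a = 4, b = -6, c = 2, d = 2.
So g(x) = 4x^3 - 6x^2 + 2x + 2.
Check: g(-1) = -10. ✓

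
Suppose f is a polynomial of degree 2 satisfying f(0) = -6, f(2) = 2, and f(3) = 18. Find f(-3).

42

Using the Lagrange interpolation formula with nodes 0, 2, 3:
  L_0(s) = (s - 2)(s - 3) / 6
  L_1(s) = s(s - 3) / -2
  L_2(s) = s(s - 2) / 3
Then f(s) = -6·L_0(s) + 2·L_1(s) + 18·L_2(s).
Expanding and collecting terms gives f(s) = 4s² - 4s - 6.
Evaluating at s = -3: f(-3) = 42.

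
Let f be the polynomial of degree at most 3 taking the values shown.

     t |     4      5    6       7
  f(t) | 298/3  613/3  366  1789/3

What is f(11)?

7333/3

Forward differences of the values at t = 4, 5, 6, 7:
  f  : 298/3  613/3  366  1789/3
  Δ  : 105  485/3  691/3
  Δ^2: 170/3  206/3
  Δ^3: 12
The third differences are constant, confirming degree 3.
Interpolating (Newton forward form) and evaluating at t = 11 gives f(11) = 7333/3.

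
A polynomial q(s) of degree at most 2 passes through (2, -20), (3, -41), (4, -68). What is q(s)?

Using the Lagrange interpolation formula with nodes 2, 3, 4:
  L_0(s) = (s - 3)(s - 4) / 2
  L_1(s) = (s - 2)(s - 4) / -1
  L_2(s) = (s - 2)(s - 3) / 2
Then q(s) = -20·L_0(s) - 41·L_1(s) - 68·L_2(s).
Expanding and collecting terms gives q(s) = -3s² - 6s + 4.
Check: q(3) = -41. ✓

q(s) = -3s^2 - 6s + 4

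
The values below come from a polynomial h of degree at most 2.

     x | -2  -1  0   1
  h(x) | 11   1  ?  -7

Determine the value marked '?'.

-5

The 3 known points determine the degree-2 polynomial uniquely.
Write h(x) = ax^2 + bx + c. Substituting each data point gives a linear system:
  4a - 2b + c = 11
  a - b + c = 1
  a + b + c = -7
Solving the system yields a = 2, b = -4, c = -5.
So h(x) = 2x^2 - 4x - 5.
Then h(0) = -5.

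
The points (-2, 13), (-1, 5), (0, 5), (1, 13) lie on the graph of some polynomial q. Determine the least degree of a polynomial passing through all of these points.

2

Forward differences of the values at n = -2, -1, 0, 1:
  q  : 13  5  5  13
  Δ  : -8  0  8
  Δ^2: 8  8
  Δ^3: 0
The second differences are constant (8) and nonzero, while all higher differences vanish, so the minimal degree is 2.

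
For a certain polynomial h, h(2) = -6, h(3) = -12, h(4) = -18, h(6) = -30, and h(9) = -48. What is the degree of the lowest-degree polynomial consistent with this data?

1

Divided differences on the nodes 2, 3, 4, 6, 9:
  order 0: -6  -12  -18  -30  -48
  order 1: -6  -6  -6  -6
  order 2: 0  0  0
  order 3: 0  0
  order 4: 0
The order-1 divided differences are all -6 (nonzero) and every higher order vanishes, so the data lies on a polynomial of degree exactly 1.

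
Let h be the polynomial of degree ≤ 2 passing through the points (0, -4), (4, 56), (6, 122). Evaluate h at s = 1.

Write h(s) = as^2 + bs + c. Substituting each data point gives a linear system:
  c = -4
  16a + 4b + c = 56
  36a + 6b + c = 122
Solving the system yields a = 3, b = 3, c = -4.
So h(s) = 3s² + 3s - 4.
Then h(1) = 2.

2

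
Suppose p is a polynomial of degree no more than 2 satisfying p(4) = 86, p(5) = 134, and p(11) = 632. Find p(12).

750

Write p(u) = au^2 + bu + c. Substituting each data point gives a linear system:
  16a + 4b + c = 86
  25a + 5b + c = 134
  121a + 11b + c = 632
Solving the system yields a = 5, b = 3, c = -6.
So p(u) = 5u^2 + 3u - 6.
Then p(12) = 750.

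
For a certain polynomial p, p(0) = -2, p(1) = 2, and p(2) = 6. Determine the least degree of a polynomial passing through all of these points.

Forward differences of the values at t = 0, 1, 2:
  p  : -2  2  6
  Δ  : 4  4
  Δ^2: 0
The first differences are constant (4) and nonzero, while all higher differences vanish, so the minimal degree is 1.

1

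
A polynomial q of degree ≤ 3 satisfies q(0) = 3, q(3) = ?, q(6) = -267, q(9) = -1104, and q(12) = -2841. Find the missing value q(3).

-6

On equispaced nodes a degree-3 polynomial has vanishing fourth forward difference, so
  q(0) - 4·q(3) + 6·q(6) - 4·q(9) + q(12) = 0.
Substituting the known values and solving for q(3):
  -4·q(3) = 24
  q(3) = -6.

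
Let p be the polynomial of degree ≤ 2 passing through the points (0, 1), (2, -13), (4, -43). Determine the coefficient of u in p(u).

Write p(u) = au^2 + bu + c. Substituting each data point gives a linear system:
  c = 1
  4a + 2b + c = -13
  16a + 4b + c = -43
Solving the system yields a = -2, b = -3, c = 1.
So p(u) = -2u^2 - 3u + 1.
The coefficient of u is -3.

-3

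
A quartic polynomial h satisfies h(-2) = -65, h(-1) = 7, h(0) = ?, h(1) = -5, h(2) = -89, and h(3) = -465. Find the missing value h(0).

3

The 5 known points determine the degree-4 polynomial uniquely.
Write h(u) = au^4 + bu^3 + cu^2 + du + e. Substituting each data point gives a linear system:
  16a - 8b + 4c - 2d + e = -65
  a - b + c - d + e = 7
  a + b + c + d + e = -5
  16a + 8b + 4c + 2d + e = -89
  81a + 27b + 9c + 3d + e = -465
Solving the system yields a = -6, b = 0, c = 4, d = -6, e = 3.
So h(u) = -6u^4 + 4u^2 - 6u + 3.
Then h(0) = 3.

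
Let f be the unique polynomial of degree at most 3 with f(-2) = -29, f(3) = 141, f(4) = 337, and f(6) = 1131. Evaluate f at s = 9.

3777

Using the Lagrange interpolation formula with nodes -2, 3, 4, 6:
  L_0(s) = (s - 3)(s - 4)(s - 6) / -240
  L_1(s) = (s + 2)(s - 4)(s - 6) / 15
  L_2(s) = (s + 2)(s - 3)(s - 6) / -12
  L_3(s) = (s + 2)(s - 3)(s - 4) / 48
Then f(s) = -29·L_0(s) + 141·L_1(s) + 337·L_2(s) + 1131·L_3(s).
Expanding and collecting terms gives f(s) = 5s^3 + 2s^2 - 3s - 3.
Evaluating at s = 9: f(9) = 3777.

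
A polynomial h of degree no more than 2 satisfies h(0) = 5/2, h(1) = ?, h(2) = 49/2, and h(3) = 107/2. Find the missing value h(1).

The 3 known points determine the degree-2 polynomial uniquely.
Write h(u) = au^2 + bu + c. Substituting each data point gives a linear system:
  c = 5/2
  4a + 2b + c = 49/2
  9a + 3b + c = 107/2
Solving the system yields a = 6, b = -1, c = 5/2.
So h(u) = 6u^2 - u + 5/2.
Then h(1) = 15/2.

15/2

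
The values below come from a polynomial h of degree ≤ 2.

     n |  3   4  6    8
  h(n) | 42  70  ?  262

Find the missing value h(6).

150

The 3 known points determine the degree-2 polynomial uniquely.
Write h(n) = an^2 + bn + c. Substituting each data point gives a linear system:
  9a + 3b + c = 42
  16a + 4b + c = 70
  64a + 8b + c = 262
Solving the system yields a = 4, b = 0, c = 6.
So h(n) = 4n² + 6.
Then h(6) = 150.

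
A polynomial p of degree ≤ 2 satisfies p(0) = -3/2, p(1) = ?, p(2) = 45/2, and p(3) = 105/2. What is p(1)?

On equispaced nodes a degree-2 polynomial has vanishing third forward difference, so
  - p(0) + 3·p(1) - 3·p(2) + p(3) = 0.
Substituting the known values and solving for p(1):
  3·p(1) = 27/2
  p(1) = 9/2.

9/2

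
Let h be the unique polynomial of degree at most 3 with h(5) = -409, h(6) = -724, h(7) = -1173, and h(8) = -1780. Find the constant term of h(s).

-4

Write h(s) = as^3 + bs^2 + cs + d. Substituting each data point gives a linear system:
  125a + 25b + 5c + d = -409
  216a + 36b + 6c + d = -724
  343a + 49b + 7c + d = -1173
  512a + 64b + 8c + d = -1780
Solving the system yields a = -4, b = 5, c = -6, d = -4.
So h(s) = -4s³ + 5s² - 6s - 4.
The constant term is -4.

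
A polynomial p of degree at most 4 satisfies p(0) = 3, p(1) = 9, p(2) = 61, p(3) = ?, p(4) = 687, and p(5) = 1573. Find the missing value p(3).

The 5 known points determine the degree-4 polynomial uniquely.
Write p(u) = au^4 + bu^3 + cu^2 + du + e. Substituting each data point gives a linear system:
  e = 3
  a + b + c + d + e = 9
  16a + 8b + 4c + 2d + e = 61
  256a + 64b + 16c + 4d + e = 687
  625a + 125b + 25c + 5d + e = 1573
Solving the system yields a = 2, b = 2, c = 3, d = -1, e = 3.
So p(u) = 2u^4 + 2u^3 + 3u^2 - u + 3.
Then p(3) = 243.

243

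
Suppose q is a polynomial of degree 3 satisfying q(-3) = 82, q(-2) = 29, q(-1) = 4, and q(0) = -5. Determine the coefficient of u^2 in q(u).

Write q(u) = au^3 + bu^2 + cu + d. Substituting each data point gives a linear system:
  -27a + 9b - 3c + d = 82
  -8a + 4b - 2c + d = 29
  -a + b - c + d = 4
  d = -5
Solving the system yields a = -2, b = 2, c = -5, d = -5.
So q(u) = -2u³ + 2u² - 5u - 5.
The coefficient of u^2 is 2.

2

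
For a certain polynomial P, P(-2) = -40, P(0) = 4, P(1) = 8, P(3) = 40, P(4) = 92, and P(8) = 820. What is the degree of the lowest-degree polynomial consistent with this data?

Divided differences on the nodes -2, 0, 1, 3, 4, 8:
  order 0: -40  4  8  40  92  820
  order 1: 22  4  16  52  182
  order 2: -6  4  12  26
  order 3: 2  2  2
  order 4: 0  0
  order 5: 0
The order-3 divided differences are all 2 (nonzero) and every higher order vanishes, so the data lies on a polynomial of degree exactly 3.

3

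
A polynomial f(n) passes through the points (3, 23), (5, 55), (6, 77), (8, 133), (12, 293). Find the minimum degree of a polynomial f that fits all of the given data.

Divided differences on the nodes 3, 5, 6, 8, 12:
  order 0: 23  55  77  133  293
  order 1: 16  22  28  40
  order 2: 2  2  2
  order 3: 0  0
  order 4: 0
The order-2 divided differences are all 2 (nonzero) and every higher order vanishes, so the data lies on a polynomial of degree exactly 2.

2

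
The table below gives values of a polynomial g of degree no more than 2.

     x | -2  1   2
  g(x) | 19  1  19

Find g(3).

Write g(x) = ax^2 + bx + c. Substituting each data point gives a linear system:
  4a - 2b + c = 19
  a + b + c = 1
  4a + 2b + c = 19
Solving the system yields a = 6, b = 0, c = -5.
So g(x) = 6x^2 - 5.
Then g(3) = 49.

49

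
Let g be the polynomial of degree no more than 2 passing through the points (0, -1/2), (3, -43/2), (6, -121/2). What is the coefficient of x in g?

Write g(x) = ax^2 + bx + c. Substituting each data point gives a linear system:
  c = -1/2
  9a + 3b + c = -43/2
  36a + 6b + c = -121/2
Solving the system yields a = -1, b = -4, c = -1/2.
So g(x) = -x^2 - 4x - 1/2.
The coefficient of x is -4.

-4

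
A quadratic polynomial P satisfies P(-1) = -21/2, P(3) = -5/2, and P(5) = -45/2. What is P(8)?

Using the Lagrange interpolation formula with nodes -1, 3, 5:
  L_0(t) = (t - 3)(t - 5) / 24
  L_1(t) = (t + 1)(t - 5) / -8
  L_2(t) = (t + 1)(t - 3) / 12
Then P(t) = -21/2·L_0(t) - 5/2·L_1(t) - 45/2·L_2(t).
Expanding and collecting terms gives P(t) = -2t^2 + 6t - 5/2.
Evaluating at t = 8: P(8) = -165/2.

-165/2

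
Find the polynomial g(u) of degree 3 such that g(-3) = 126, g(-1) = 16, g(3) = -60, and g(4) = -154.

Using the Lagrange interpolation formula with nodes -3, -1, 3, 4:
  L_0(u) = (u + 1)(u - 3)(u - 4) / -84
  L_1(u) = (u + 3)(u - 3)(u - 4) / 40
  L_2(u) = (u + 3)(u + 1)(u - 4) / -24
  L_3(u) = (u + 3)(u + 1)(u - 3) / 35
Then g(u) = 126·L_0(u) + 16·L_1(u) - 60·L_2(u) - 154·L_3(u).
Expanding and collecting terms gives g(u) = -3u^3 + 3u^2 - 4u + 6.
Check: g(-3) = 126. ✓

g(u) = -3u^3 + 3u^2 - 4u + 6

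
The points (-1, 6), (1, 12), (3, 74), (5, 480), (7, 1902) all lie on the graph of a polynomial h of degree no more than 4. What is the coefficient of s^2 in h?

3

Write h(s) = as^4 + bs^3 + cs^2 + ds + e. Substituting each data point gives a linear system:
  a - b + c - d + e = 6
  a + b + c + d + e = 12
  81a + 27b + 9c + 3d + e = 74
  625a + 125b + 25c + 5d + e = 480
  2401a + 343b + 49c + 7d + e = 1902
Solving the system yields a = 1, b = -2, c = 3, d = 5, e = 5.
So h(s) = s^4 - 2s^3 + 3s^2 + 5s + 5.
The coefficient of s^2 is 3.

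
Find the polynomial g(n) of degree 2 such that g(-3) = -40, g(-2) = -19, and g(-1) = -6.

g(n) = -4n^2 + n - 1

Write g(n) = an^2 + bn + c. Substituting each data point gives a linear system:
  9a - 3b + c = -40
  4a - 2b + c = -19
  a - b + c = -6
Solving the system yields a = -4, b = 1, c = -1.
So g(n) = -4n² + n - 1.
Check: g(-1) = -6. ✓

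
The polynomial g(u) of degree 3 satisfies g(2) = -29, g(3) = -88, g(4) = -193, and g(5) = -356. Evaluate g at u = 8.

Using the Lagrange interpolation formula with nodes 2, 3, 4, 5:
  L_0(u) = (u - 3)(u - 4)(u - 5) / -6
  L_1(u) = (u - 2)(u - 4)(u - 5) / 2
  L_2(u) = (u - 2)(u - 3)(u - 5) / -2
  L_3(u) = (u - 2)(u - 3)(u - 4) / 6
Then g(u) = -29·L_0(u) - 88·L_1(u) - 193·L_2(u) - 356·L_3(u).
Expanding and collecting terms gives g(u) = -2u³ - 5u² + 4u - 1.
Evaluating at u = 8: g(8) = -1313.

-1313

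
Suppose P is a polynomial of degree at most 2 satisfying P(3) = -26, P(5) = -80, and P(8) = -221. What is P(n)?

Using the Lagrange interpolation formula with nodes 3, 5, 8:
  L_0(n) = (n - 5)(n - 8) / 10
  L_1(n) = (n - 3)(n - 8) / -6
  L_2(n) = (n - 3)(n - 5) / 15
Then P(n) = -26·L_0(n) - 80·L_1(n) - 221·L_2(n).
Expanding and collecting terms gives P(n) = -4n^2 + 5n - 5.
Check: P(5) = -80. ✓

P(n) = -4n^2 + 5n - 5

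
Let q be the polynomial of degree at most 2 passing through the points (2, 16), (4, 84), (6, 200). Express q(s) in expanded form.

q(s) = 6s^2 - 2s - 4

Write q(s) = as^2 + bs + c. Substituting each data point gives a linear system:
  4a + 2b + c = 16
  16a + 4b + c = 84
  36a + 6b + c = 200
Solving the system yields a = 6, b = -2, c = -4.
So q(s) = 6s^2 - 2s - 4.
Check: q(6) = 200. ✓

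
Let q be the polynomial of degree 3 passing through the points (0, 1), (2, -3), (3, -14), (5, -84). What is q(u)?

q(u) = -u^3 + 2u^2 - 2u + 1

Write q(u) = au^3 + bu^2 + cu + d. Substituting each data point gives a linear system:
  d = 1
  8a + 4b + 2c + d = -3
  27a + 9b + 3c + d = -14
  125a + 25b + 5c + d = -84
Solving the system yields a = -1, b = 2, c = -2, d = 1.
So q(u) = -u^3 + 2u^2 - 2u + 1.
Check: q(5) = -84. ✓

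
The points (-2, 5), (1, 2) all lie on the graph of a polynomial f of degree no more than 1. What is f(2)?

Write f(x) = ax + b. Substituting each data point gives a linear system:
  -2a + b = 5
  a + b = 2
Solving the system yields a = -1, b = 3.
So f(x) = -x + 3.
Then f(2) = 1.

1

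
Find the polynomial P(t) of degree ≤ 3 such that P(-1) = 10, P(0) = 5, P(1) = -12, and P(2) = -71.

Write P(t) = at^3 + bt^2 + ct + d. Substituting each data point gives a linear system:
  -a + b - c + d = 10
  d = 5
  a + b + c + d = -12
  8a + 4b + 2c + d = -71
Solving the system yields a = -5, b = -6, c = -6, d = 5.
So P(t) = -5t³ - 6t² - 6t + 5.
Check: P(2) = -71. ✓

P(t) = -5t^3 - 6t^2 - 6t + 5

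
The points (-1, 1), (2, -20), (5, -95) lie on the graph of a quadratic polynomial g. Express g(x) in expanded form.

g(x) = -3x^2 - 4x

Write g(x) = ax^2 + bx + c. Substituting each data point gives a linear system:
  a - b + c = 1
  4a + 2b + c = -20
  25a + 5b + c = -95
Solving the system yields a = -3, b = -4, c = 0.
So g(x) = -3x^2 - 4x.
Check: g(-1) = 1. ✓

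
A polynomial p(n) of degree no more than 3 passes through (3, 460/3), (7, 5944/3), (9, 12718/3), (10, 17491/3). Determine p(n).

p(n) = 6n^3 - 2n^2 + 3n + 1/3

Using the Lagrange interpolation formula with nodes 3, 7, 9, 10:
  L_0(n) = (n - 7)(n - 9)(n - 10) / -168
  L_1(n) = (n - 3)(n - 9)(n - 10) / 24
  L_2(n) = (n - 3)(n - 7)(n - 10) / -12
  L_3(n) = (n - 3)(n - 7)(n - 9) / 21
Then p(n) = 460/3·L_0(n) + 5944/3·L_1(n) + 12718/3·L_2(n) + 17491/3·L_3(n).
Expanding and collecting terms gives p(n) = 6n³ - 2n² + 3n + 1/3.
Check: p(3) = 460/3. ✓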